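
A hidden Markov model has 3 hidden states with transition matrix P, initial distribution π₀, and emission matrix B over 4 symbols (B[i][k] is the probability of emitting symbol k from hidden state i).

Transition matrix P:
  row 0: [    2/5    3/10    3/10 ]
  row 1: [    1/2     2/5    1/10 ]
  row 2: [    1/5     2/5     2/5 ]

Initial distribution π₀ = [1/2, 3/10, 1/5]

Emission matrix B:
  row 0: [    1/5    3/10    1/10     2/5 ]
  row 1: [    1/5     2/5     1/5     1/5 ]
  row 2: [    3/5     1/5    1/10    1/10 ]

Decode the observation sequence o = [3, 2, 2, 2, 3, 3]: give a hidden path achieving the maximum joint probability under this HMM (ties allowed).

t=0: δ = [2.000e-01, 6.000e-02, 2.000e-02]  (obs o_0=3)
t=1: δ = [8.000e-03, 1.200e-02, 6.000e-03]  ψ = [0, 0, 0]  (obs o_1=2)
t=2: δ = [6.000e-04, 9.600e-04, 2.400e-04]  ψ = [1, 1, 0]  (obs o_2=2)
t=3: δ = [4.800e-05, 7.680e-05, 1.800e-05]  ψ = [1, 1, 0]  (obs o_3=2)
t=4: δ = [1.536e-05, 6.144e-06, 1.440e-06]  ψ = [1, 1, 0]  (obs o_4=3)
t=5: δ = [2.458e-06, 9.216e-07, 4.608e-07]  ψ = [0, 0, 0]  (obs o_5=3)
backtrack: best end state = 0; path = [0, 1, 1, 1, 0, 0]

path = [0, 1, 1, 1, 0, 0]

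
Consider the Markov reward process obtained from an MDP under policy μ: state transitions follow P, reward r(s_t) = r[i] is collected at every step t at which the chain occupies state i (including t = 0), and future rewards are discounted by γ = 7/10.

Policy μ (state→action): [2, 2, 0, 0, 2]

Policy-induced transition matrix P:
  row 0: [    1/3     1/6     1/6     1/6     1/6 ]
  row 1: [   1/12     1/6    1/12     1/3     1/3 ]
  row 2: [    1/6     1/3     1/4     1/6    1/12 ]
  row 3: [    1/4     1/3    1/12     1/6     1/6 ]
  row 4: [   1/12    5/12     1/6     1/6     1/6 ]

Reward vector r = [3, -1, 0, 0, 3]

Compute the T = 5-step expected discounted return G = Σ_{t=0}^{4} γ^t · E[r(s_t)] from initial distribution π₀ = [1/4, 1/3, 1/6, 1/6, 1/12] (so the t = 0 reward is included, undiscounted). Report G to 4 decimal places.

t=0: π = [0.2500, 0.3333, 0.1667, 0.1667, 0.0833], E[r] = 0.6667, γ^t·E[r] = 0.666667, running G = 0.666667
t=1: π = [0.1875, 0.2431, 0.1389, 0.2222, 0.2083], E[r] = 0.9444, γ^t·E[r] = 0.661111, running G = 1.327778
t=2: π = [0.1788, 0.2789, 0.1395, 0.2072, 0.1956], E[r] = 0.8443, γ^t·E[r] = 0.413721, running G = 1.741499
t=3: π = [0.1742, 0.2733, 0.1378, 0.2132, 0.2015], E[r] = 0.8538, γ^t·E[r] = 0.292863, running G = 2.034362
t=4: π = [0.1739, 0.2755, 0.1376, 0.2122, 0.2007], E[r] = 0.8484, γ^t·E[r] = 0.203689, running G = 2.238051

G = 2.2381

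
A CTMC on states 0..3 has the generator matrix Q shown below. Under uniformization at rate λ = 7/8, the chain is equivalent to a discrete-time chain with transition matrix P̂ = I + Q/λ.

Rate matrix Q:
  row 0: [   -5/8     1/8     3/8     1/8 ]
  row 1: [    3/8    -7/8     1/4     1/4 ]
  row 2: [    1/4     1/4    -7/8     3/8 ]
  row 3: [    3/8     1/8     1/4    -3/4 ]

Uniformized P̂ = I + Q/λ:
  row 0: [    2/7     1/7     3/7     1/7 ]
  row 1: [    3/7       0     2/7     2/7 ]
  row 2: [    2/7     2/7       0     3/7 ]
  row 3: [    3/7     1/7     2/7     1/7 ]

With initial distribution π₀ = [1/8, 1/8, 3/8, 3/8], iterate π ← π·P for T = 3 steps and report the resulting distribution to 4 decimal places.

t=0: π = [0.1250, 0.1250, 0.3750, 0.3750]
t=1: π = [0.3571, 0.1786, 0.1964, 0.2679]
t=2: π = [0.3495, 0.1454, 0.2806, 0.2245]
t=3: π = [0.3386, 0.1622, 0.2555, 0.2438]

π = [0.3386, 0.1622, 0.2555, 0.2438]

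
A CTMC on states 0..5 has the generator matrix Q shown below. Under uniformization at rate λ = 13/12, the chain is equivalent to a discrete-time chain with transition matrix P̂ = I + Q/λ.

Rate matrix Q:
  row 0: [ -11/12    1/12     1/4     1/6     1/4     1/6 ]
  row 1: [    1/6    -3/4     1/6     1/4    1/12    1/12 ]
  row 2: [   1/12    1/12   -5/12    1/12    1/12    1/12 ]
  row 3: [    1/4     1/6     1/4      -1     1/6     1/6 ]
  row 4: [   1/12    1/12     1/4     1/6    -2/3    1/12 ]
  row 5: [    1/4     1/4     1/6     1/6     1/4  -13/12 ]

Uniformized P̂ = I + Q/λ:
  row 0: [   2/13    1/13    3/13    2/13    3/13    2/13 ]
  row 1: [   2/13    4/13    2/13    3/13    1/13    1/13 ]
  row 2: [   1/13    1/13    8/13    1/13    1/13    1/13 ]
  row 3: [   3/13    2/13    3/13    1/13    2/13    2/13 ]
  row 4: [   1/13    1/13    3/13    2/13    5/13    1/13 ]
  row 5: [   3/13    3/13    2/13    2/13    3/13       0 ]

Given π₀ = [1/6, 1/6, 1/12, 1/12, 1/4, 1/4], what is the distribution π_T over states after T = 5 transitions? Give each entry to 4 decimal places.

t=0: π = [0.1667, 0.1667, 0.0833, 0.0833, 0.2500, 0.2500]
t=1: π = [0.1538, 0.1603, 0.2308, 0.1538, 0.2244, 0.0769]
t=2: π = [0.1366, 0.1376, 0.3013, 0.1366, 0.1933, 0.0947]
t=3: π = [0.1336, 0.1337, 0.3288, 0.1307, 0.1825, 0.0907]
t=4: π = [0.1315, 0.1318, 0.3400, 0.1288, 0.1776, 0.0903]
t=5: π = [0.1309, 0.1311, 0.3444, 0.1279, 0.1756, 0.0900]

π = [0.1309, 0.1311, 0.3444, 0.1279, 0.1756, 0.0900]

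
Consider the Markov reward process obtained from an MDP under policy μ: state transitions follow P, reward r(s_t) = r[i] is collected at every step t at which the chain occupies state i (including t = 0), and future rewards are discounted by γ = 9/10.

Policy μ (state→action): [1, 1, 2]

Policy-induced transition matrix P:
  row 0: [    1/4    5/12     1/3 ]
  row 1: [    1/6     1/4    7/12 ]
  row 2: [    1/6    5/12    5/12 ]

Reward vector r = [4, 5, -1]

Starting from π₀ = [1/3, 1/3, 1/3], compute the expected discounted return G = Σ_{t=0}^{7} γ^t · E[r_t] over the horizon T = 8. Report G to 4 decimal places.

t=0: π = [0.3333, 0.3333, 0.3333], E[r] = 2.6667, γ^t·E[r] = 2.666667, running G = 2.666667
t=1: π = [0.1944, 0.3611, 0.4444], E[r] = 2.1389, γ^t·E[r] = 1.925000, running G = 4.591667
t=2: π = [0.1829, 0.3565, 0.4606], E[r] = 2.0532, γ^t·E[r] = 1.663125, running G = 6.254792
t=3: π = [0.1819, 0.3573, 0.4608], E[r] = 2.0530, γ^t·E[r] = 1.496672, running G = 7.751464
t=4: π = [0.1818, 0.3571, 0.4611], E[r] = 2.0519, γ^t·E[r] = 1.346235, running G = 9.097698
t=5: π = [0.1818, 0.3571, 0.4610], E[r] = 2.0520, γ^t·E[r] = 1.211667, running G = 10.309366
t=6: π = [0.1818, 0.3571, 0.4610], E[r] = 2.0519, γ^t·E[r] = 1.090488, running G = 11.399854
t=7: π = [0.1818, 0.3571, 0.4610], E[r] = 2.0519, γ^t·E[r] = 0.981441, running G = 12.381294

G = 12.3813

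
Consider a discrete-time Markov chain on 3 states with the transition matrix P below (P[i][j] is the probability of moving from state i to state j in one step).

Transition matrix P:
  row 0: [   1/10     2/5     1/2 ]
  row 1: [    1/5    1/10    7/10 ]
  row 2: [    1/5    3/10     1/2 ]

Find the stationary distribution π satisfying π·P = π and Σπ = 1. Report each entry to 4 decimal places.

Balance equations π_j = Σ_i π_i·P[i][j]:
  π_0 = 1/10·π_0 + 1/5·π_1 + 1/5·π_2
  π_1 = 2/5·π_0 + 1/10·π_1 + 3/10·π_2
  normalize: π_0 + π_1 + π_2 = 1
Solving the linear system gives exactly π = [2/11, 35/132, 73/132].

π = [0.1818, 0.2652, 0.5530]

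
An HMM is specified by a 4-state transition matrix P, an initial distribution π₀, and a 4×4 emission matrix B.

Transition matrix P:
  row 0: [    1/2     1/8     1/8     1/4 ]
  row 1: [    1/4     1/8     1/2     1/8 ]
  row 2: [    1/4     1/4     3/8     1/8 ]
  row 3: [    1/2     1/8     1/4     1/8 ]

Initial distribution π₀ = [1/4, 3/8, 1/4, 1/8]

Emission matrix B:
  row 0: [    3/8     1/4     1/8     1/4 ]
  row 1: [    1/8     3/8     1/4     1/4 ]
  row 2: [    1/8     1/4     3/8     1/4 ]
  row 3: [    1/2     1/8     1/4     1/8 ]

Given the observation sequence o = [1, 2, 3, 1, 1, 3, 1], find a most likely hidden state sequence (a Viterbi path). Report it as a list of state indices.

t=0: δ = [6.250e-02, 1.406e-01, 6.250e-02, 1.562e-02]  (obs o_0=1)
t=1: δ = [4.395e-03, 4.395e-03, 2.637e-02, 4.395e-03]  ψ = [1, 1, 1, 1]  (obs o_1=2)
t=2: δ = [1.648e-03, 1.648e-03, 2.472e-03, 4.120e-04]  ψ = [2, 2, 2, 2]  (obs o_2=3)
t=3: δ = [2.060e-04, 2.317e-04, 2.317e-04, 5.150e-05]  ψ = [0, 2, 2, 0]  (obs o_3=1)
t=4: δ = [2.575e-05, 2.173e-05, 2.897e-05, 6.437e-06]  ψ = [0, 2, 1, 0]  (obs o_4=1)
t=5: δ = [3.219e-06, 1.810e-06, 2.716e-06, 8.047e-07]  ψ = [0, 2, 1, 0]  (obs o_5=3)
t=6: δ = [4.023e-07, 2.546e-07, 2.546e-07, 1.006e-07]  ψ = [0, 2, 2, 0]  (obs o_6=1)
backtrack: best end state = 0; path = [1, 2, 0, 0, 0, 0, 0]

path = [1, 2, 0, 0, 0, 0, 0]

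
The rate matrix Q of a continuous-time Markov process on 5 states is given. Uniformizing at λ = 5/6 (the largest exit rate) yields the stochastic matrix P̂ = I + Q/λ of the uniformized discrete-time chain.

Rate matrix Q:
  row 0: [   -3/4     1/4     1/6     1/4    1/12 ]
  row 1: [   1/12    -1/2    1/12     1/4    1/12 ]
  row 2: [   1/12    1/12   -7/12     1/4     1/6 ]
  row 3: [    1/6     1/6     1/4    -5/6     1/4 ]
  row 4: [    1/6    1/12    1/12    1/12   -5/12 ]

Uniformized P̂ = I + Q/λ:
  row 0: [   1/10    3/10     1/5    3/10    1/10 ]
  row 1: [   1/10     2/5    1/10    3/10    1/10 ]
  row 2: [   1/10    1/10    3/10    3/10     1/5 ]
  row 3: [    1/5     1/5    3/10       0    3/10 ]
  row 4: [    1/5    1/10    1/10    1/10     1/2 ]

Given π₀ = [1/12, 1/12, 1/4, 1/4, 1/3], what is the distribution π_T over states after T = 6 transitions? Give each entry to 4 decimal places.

t=0: π = [0.0833, 0.0833, 0.2500, 0.2500, 0.3333]
t=1: π = [0.1583, 0.1667, 0.2083, 0.1583, 0.3083]
t=2: π = [0.1467, 0.1975, 0.1892, 0.1908, 0.2758]
t=3: π = [0.1467, 0.2077, 0.1907, 0.1876, 0.2674]
t=4: π = [0.1455, 0.2104, 0.1903, 0.1902, 0.2636]
t=5: π = [0.1454, 0.2112, 0.1907, 0.1902, 0.2625]
t=6: π = [0.1453, 0.2115, 0.1907, 0.1904, 0.2621]

π = [0.1453, 0.2115, 0.1907, 0.1904, 0.2621]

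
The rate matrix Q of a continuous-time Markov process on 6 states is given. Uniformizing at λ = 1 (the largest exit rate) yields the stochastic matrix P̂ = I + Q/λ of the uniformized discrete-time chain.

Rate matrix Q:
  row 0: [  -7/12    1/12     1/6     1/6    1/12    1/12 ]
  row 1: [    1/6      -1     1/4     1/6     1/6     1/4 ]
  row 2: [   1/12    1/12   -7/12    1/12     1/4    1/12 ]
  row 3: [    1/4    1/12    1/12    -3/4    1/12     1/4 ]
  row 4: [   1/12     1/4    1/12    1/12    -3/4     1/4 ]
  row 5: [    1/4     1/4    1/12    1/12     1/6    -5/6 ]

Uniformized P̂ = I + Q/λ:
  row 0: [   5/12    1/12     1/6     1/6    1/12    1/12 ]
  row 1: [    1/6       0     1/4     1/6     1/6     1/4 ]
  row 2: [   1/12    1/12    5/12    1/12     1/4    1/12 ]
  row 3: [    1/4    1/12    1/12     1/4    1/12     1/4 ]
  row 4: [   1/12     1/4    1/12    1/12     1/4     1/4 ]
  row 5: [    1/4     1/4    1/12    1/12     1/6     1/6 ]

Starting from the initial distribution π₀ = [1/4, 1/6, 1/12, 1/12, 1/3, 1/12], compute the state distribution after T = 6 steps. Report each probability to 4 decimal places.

π = [0.2170, 0.1285, 0.1842, 0.1346, 0.1666, 0.1690]

t=0: π = [0.2500, 0.1667, 0.0833, 0.0833, 0.3333, 0.0833]
t=1: π = [0.2083, 0.1389, 0.1597, 0.1319, 0.1736, 0.1875]
t=2: π = [0.2176, 0.1319, 0.1771, 0.1343, 0.1661, 0.1730]
t=3: π = [0.2181, 0.1289, 0.1825, 0.1348, 0.1659, 0.1698]
t=4: π = [0.2175, 0.1286, 0.1838, 0.1347, 0.1663, 0.1691]
t=5: π = [0.2172, 0.1285, 0.1842, 0.1346, 0.1665, 0.1690]
t=6: π = [0.2170, 0.1285, 0.1842, 0.1346, 0.1666, 0.1690]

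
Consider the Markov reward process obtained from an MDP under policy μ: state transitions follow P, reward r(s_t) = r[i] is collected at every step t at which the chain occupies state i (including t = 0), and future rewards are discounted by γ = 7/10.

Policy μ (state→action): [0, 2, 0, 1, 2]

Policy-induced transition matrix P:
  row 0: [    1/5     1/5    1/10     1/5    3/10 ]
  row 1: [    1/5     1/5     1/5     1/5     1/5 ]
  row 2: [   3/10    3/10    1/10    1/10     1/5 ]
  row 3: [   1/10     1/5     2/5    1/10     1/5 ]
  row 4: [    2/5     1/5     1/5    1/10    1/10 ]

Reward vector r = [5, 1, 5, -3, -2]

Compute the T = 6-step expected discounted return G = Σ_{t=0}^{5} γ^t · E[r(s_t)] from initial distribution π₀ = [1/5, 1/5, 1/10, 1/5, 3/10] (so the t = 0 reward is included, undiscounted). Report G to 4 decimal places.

t=0: π = [0.2000, 0.2000, 0.1000, 0.2000, 0.3000], E[r] = 0.5000, γ^t·E[r] = 0.500000, running G = 0.500000
t=1: π = [0.2500, 0.2100, 0.2100, 0.1400, 0.1900], E[r] = 1.7100, γ^t·E[r] = 1.197000, running G = 1.697000
t=2: π = [0.2450, 0.2210, 0.1820, 0.1460, 0.2060], E[r] = 1.5060, γ^t·E[r] = 0.737940, running G = 2.434940
t=3: π = [0.2448, 0.2182, 0.1865, 0.1466, 0.2039], E[r] = 1.5271, γ^t·E[r] = 0.523795, running G = 2.958735
t=4: π = [0.2448, 0.2187, 0.1862, 0.1463, 0.2041], E[r] = 1.5264, γ^t·E[r] = 0.366481, running G = 3.325217
t=5: π = [0.2448, 0.2186, 0.1862, 0.1463, 0.2041], E[r] = 1.5263, γ^t·E[r] = 0.256527, running G = 3.581744

G = 3.5817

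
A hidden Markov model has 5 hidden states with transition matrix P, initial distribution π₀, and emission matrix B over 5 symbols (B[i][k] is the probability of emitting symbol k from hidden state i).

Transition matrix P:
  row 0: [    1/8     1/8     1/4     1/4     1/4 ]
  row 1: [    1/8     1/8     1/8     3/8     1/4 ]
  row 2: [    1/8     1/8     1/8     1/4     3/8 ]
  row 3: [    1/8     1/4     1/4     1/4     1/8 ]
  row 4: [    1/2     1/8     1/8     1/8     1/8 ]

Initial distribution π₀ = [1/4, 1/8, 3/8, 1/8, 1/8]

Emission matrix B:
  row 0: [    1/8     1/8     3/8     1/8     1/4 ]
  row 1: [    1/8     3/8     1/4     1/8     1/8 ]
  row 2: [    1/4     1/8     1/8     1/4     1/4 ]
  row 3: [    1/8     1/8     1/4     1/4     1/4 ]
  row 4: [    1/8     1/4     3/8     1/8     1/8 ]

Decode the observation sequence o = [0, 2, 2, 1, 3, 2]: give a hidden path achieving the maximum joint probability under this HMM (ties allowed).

path = [2, 4, 0, 4, 0, 4]

t=0: δ = [3.125e-02, 1.562e-02, 9.375e-02, 1.562e-02, 1.562e-02]  (obs o_0=0)
t=1: δ = [4.395e-03, 2.930e-03, 1.465e-03, 5.859e-03, 1.318e-02]  ψ = [2, 2, 2, 2, 2]  (obs o_1=2)
t=2: δ = [2.472e-03, 4.120e-04, 2.060e-04, 4.120e-04, 6.180e-04]  ψ = [4, 4, 4, 4, 4]  (obs o_2=2)
t=3: δ = [3.862e-05, 1.159e-04, 7.725e-05, 7.725e-05, 1.545e-04]  ψ = [0, 0, 0, 0, 0]  (obs o_3=1)
t=4: δ = [9.656e-06, 2.414e-06, 4.828e-06, 1.086e-05, 3.621e-06]  ψ = [4, 3, 3, 1, 1]  (obs o_4=3)
t=5: δ = [6.789e-07, 6.789e-07, 3.395e-07, 6.789e-07, 9.052e-07]  ψ = [4, 3, 3, 3, 0]  (obs o_5=2)
backtrack: best end state = 4; path = [2, 4, 0, 4, 0, 4]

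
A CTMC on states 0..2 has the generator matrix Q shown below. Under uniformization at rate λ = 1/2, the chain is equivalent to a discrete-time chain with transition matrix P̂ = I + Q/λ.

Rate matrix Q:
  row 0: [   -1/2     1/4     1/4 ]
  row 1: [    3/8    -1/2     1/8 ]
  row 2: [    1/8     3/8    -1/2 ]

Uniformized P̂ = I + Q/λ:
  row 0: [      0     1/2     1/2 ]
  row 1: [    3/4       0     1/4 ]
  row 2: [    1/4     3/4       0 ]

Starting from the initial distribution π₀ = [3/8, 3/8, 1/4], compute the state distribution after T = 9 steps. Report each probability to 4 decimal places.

π = [0.3513, 0.3785, 0.2702]

t=0: π = [0.3750, 0.3750, 0.2500]
t=1: π = [0.3438, 0.3750, 0.2813]
t=2: π = [0.3516, 0.3828, 0.2656]
t=3: π = [0.3535, 0.3750, 0.2715]
t=4: π = [0.3491, 0.3804, 0.2705]
t=5: π = [0.3529, 0.3774, 0.2697]
t=6: π = [0.3505, 0.3787, 0.2708]
t=7: π = [0.3517, 0.3784, 0.2699]
t=8: π = [0.3512, 0.3783, 0.2705]
t=9: π = [0.3513, 0.3785, 0.2702]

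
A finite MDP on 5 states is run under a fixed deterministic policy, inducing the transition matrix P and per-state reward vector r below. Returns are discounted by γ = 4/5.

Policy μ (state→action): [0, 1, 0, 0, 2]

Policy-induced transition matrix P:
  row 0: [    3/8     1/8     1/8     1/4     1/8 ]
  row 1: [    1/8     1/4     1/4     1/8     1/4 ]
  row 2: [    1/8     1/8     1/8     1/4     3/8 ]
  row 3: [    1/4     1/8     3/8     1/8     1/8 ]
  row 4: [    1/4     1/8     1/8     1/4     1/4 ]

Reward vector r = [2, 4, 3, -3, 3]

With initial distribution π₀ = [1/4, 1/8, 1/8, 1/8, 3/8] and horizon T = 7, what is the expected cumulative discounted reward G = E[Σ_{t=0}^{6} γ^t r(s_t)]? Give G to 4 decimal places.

t=0: π = [0.2500, 0.1250, 0.1250, 0.1250, 0.3750], E[r] = 2.1250, γ^t·E[r] = 2.125000, running G = 2.125000
t=1: π = [0.2500, 0.1406, 0.1719, 0.2188, 0.2188], E[r] = 1.5781, γ^t·E[r] = 1.262500, running G = 3.387500
t=2: π = [0.2422, 0.1426, 0.1973, 0.2051, 0.2129], E[r] = 1.6699, γ^t·E[r] = 1.068750, running G = 4.456250
t=3: π = [0.2378, 0.1428, 0.1941, 0.2065, 0.2188], E[r] = 1.6658, γ^t·E[r] = 0.852875, running G = 5.309125
t=4: π = [0.2376, 0.1429, 0.1945, 0.2063, 0.2187], E[r] = 1.6673, γ^t·E[r] = 0.682913, running G = 5.992038
t=5: π = [0.2375, 0.1429, 0.1944, 0.2064, 0.2188], E[r] = 1.6672, γ^t·E[r] = 0.546311, running G = 6.538349
t=6: π = [0.2375, 0.1429, 0.1944, 0.2063, 0.2188], E[r] = 1.6672, γ^t·E[r] = 0.437055, running G = 6.975404

G = 6.9754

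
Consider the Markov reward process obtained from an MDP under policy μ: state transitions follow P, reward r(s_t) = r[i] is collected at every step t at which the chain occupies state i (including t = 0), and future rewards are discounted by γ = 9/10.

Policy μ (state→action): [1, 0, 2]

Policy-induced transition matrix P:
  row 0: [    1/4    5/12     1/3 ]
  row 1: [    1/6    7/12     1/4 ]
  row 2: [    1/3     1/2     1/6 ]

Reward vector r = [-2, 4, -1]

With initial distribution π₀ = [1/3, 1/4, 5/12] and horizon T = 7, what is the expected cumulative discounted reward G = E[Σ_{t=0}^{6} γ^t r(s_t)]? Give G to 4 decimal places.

t=0: π = [0.3333, 0.2500, 0.4167], E[r] = -0.0833, γ^t·E[r] = -0.083333, running G = -0.083333
t=1: π = [0.2639, 0.4931, 0.2431], E[r] = 1.2014, γ^t·E[r] = 1.081250, running G = 0.997917
t=2: π = [0.2292, 0.5191, 0.2517], E[r] = 1.3663, γ^t·E[r] = 1.106719, running G = 2.104635
t=3: π = [0.2277, 0.5242, 0.2481], E[r] = 1.3931, γ^t·E[r] = 1.015559, running G = 3.120194
t=4: π = [0.2270, 0.5247, 0.2483], E[r] = 1.3965, γ^t·E[r] = 0.916257, running G = 4.036451
t=5: π = [0.2270, 0.5248, 0.2482], E[r] = 1.3971, γ^t·E[r] = 0.824961, running G = 4.861412
t=6: π = [0.2270, 0.5248, 0.2482], E[r] = 1.3971, γ^t·E[r] = 0.742503, running G = 5.603914

G = 5.6039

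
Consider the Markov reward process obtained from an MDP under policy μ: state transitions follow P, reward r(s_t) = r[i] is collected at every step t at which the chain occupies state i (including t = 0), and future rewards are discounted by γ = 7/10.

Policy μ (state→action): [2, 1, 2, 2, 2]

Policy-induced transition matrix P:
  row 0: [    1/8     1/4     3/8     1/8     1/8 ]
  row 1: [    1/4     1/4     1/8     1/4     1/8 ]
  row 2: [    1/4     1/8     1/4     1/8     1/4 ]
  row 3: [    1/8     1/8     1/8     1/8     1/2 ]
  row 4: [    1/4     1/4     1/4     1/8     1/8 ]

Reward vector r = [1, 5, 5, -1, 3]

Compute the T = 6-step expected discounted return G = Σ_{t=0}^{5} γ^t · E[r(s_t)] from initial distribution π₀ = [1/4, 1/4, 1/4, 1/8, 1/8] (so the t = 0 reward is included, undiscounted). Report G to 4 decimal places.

G = 8.5332

t=0: π = [0.2500, 0.2500, 0.2500, 0.1250, 0.1250], E[r] = 3.0000, γ^t·E[r] = 3.000000, running G = 3.000000
t=1: π = [0.2031, 0.2031, 0.2344, 0.1563, 0.2031], E[r] = 2.8438, γ^t·E[r] = 1.990625, running G = 4.990625
t=2: π = [0.2051, 0.2012, 0.2305, 0.1504, 0.2129], E[r] = 2.8516, γ^t·E[r] = 1.397266, running G = 6.387891
t=3: π = [0.2056, 0.2024, 0.2317, 0.1501, 0.2102], E[r] = 2.8564, γ^t·E[r] = 0.979761, running G = 7.367651
t=4: π = [0.2055, 0.2023, 0.2316, 0.1503, 0.2103], E[r] = 2.8555, γ^t·E[r] = 0.685613, running G = 8.053264
t=5: π = [0.2055, 0.2023, 0.2316, 0.1503, 0.2103], E[r] = 2.8556, γ^t·E[r] = 0.479938, running G = 8.533202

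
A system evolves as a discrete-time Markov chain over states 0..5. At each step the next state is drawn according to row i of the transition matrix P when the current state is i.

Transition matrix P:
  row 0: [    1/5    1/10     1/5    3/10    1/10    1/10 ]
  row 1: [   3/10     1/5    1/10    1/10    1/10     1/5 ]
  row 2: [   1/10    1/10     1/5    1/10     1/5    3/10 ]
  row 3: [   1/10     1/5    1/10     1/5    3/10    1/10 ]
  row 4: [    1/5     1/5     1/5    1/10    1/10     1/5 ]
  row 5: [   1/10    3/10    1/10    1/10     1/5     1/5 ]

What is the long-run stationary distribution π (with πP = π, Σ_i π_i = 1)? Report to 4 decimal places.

Balance equations π_j = Σ_i π_i·P[i][j]:
  π_0 = 1/5·π_0 + 3/10·π_1 + 1/10·π_2 + 1/10·π_3 + 1/5·π_4 + 1/10·π_5
  π_1 = 1/10·π_0 + 1/5·π_1 + 1/10·π_2 + 1/5·π_3 + 1/5·π_4 + 3/10·π_5
  π_2 = 1/5·π_0 + 1/10·π_1 + 1/5·π_2 + 1/10·π_3 + 1/5·π_4 + 1/10·π_5
  π_3 = 3/10·π_0 + 1/10·π_1 + 1/10·π_2 + 1/5·π_3 + 1/10·π_4 + 1/10·π_5
  π_4 = 1/10·π_0 + 1/10·π_1 + 1/5·π_2 + 3/10·π_3 + 1/10·π_4 + 1/5·π_5
  normalize: π_0 + π_1 + π_2 + π_3 + π_4 + π_5 = 1
Solving the linear system gives exactly π = [2243/13145, 17152/92015, 13634/92015, 1959/13145, 2998/18403, 3365/18403].

π = [0.1706, 0.1864, 0.1482, 0.1490, 0.1629, 0.1829]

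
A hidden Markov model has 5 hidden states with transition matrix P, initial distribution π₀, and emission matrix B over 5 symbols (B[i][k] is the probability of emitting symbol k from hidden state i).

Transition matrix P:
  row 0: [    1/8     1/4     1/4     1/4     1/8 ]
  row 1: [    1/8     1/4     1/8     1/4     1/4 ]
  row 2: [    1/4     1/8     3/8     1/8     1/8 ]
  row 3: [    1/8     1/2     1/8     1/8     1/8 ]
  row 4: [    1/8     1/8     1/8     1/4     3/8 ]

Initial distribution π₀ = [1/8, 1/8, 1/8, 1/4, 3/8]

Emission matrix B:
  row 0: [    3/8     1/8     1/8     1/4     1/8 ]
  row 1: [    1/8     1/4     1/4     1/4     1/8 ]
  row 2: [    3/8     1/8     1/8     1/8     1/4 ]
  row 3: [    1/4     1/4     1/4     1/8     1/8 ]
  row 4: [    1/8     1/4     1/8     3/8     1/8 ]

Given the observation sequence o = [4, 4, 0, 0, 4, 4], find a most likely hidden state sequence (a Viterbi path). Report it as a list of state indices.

t=0: δ = [1.562e-02, 1.562e-02, 3.125e-02, 3.125e-02, 4.688e-02]  (obs o_0=4)
t=1: δ = [9.766e-04, 1.953e-03, 2.930e-03, 1.465e-03, 2.197e-03]  ψ = [2, 3, 2, 4, 4]  (obs o_1=4)
t=2: δ = [2.747e-04, 9.155e-05, 4.120e-04, 1.373e-04, 1.030e-04]  ψ = [2, 3, 2, 4, 4]  (obs o_2=0)
t=3: δ = [3.862e-05, 8.583e-06, 5.794e-05, 1.717e-05, 6.437e-06]  ψ = [2, 0, 2, 0, 2]  (obs o_3=0)
t=4: δ = [1.810e-06, 1.207e-06, 5.431e-06, 1.207e-06, 9.052e-07]  ψ = [2, 0, 2, 0, 2]  (obs o_4=4)
t=5: δ = [1.697e-07, 8.487e-08, 5.092e-07, 8.487e-08, 8.487e-08]  ψ = [2, 2, 2, 2, 2]  (obs o_5=4)
backtrack: best end state = 2; path = [2, 2, 2, 2, 2, 2]

path = [2, 2, 2, 2, 2, 2]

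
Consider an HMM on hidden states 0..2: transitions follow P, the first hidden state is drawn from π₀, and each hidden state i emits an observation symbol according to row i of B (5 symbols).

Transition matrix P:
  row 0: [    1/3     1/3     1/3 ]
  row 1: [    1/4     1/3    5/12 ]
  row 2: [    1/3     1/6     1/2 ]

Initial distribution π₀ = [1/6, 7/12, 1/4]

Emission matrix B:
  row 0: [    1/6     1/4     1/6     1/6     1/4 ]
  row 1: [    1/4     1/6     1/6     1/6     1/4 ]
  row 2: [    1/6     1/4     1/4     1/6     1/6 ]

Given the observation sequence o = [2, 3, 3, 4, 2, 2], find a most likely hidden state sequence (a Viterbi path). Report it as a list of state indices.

path = [1, 2, 2, 2, 2, 2]

t=0: δ = [2.778e-02, 9.722e-02, 6.250e-02]  (obs o_0=2)
t=1: δ = [4.051e-03, 5.401e-03, 6.752e-03]  ψ = [1, 1, 1]  (obs o_1=3)
t=2: δ = [3.751e-04, 3.001e-04, 5.626e-04]  ψ = [2, 1, 2]  (obs o_2=3)
t=3: δ = [4.689e-05, 3.126e-05, 4.689e-05]  ψ = [2, 0, 2]  (obs o_3=4)
t=4: δ = [2.605e-06, 2.605e-06, 5.861e-06]  ψ = [0, 0, 2]  (obs o_4=2)
t=5: δ = [3.256e-07, 1.628e-07, 7.326e-07]  ψ = [2, 2, 2]  (obs o_5=2)
backtrack: best end state = 2; path = [1, 2, 2, 2, 2, 2]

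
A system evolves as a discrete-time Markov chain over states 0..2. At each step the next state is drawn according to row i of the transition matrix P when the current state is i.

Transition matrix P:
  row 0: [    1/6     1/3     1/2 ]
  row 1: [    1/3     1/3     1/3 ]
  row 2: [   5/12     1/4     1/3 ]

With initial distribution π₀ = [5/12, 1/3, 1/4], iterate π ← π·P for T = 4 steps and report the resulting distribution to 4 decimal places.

π = [0.3136, 0.3011, 0.3853]

t=0: π = [0.4167, 0.3333, 0.2500]
t=1: π = [0.2847, 0.3125, 0.4028]
t=2: π = [0.3194, 0.2998, 0.3808]
t=3: π = [0.3118, 0.3016, 0.3866]
t=4: π = [0.3136, 0.3011, 0.3853]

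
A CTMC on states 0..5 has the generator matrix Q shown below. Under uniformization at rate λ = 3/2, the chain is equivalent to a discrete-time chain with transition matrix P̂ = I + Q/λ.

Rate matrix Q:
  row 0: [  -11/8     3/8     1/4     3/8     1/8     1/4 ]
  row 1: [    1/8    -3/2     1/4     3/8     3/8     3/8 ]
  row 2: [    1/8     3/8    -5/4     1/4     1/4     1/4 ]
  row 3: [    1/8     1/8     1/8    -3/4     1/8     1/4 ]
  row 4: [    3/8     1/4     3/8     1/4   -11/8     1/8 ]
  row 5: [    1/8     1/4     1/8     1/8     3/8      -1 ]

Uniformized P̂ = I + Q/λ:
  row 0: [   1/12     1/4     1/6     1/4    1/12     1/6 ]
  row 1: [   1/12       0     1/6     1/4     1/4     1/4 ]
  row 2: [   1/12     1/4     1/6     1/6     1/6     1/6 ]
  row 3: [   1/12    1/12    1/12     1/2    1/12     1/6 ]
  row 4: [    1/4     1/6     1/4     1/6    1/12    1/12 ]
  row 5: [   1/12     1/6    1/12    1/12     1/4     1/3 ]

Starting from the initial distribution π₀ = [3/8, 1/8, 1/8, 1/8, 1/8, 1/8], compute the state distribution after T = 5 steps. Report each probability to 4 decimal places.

t=0: π = [0.3750, 0.1250, 0.1250, 0.1250, 0.1250, 0.1250]
t=1: π = [0.1042, 0.1771, 0.1563, 0.2396, 0.1354, 0.1875]
t=2: π = [0.1059, 0.1389, 0.1424, 0.2543, 0.1571, 0.2014]
t=3: π = [0.1095, 0.1430, 0.1418, 0.2551, 0.1519, 0.1987]
t=4: π = [0.1087, 0.1425, 0.1415, 0.2562, 0.1521, 0.1990]
t=5: π = [0.1087, 0.1424, 0.1414, 0.2564, 0.1521, 0.1990]

π = [0.1087, 0.1424, 0.1414, 0.2564, 0.1521, 0.1990]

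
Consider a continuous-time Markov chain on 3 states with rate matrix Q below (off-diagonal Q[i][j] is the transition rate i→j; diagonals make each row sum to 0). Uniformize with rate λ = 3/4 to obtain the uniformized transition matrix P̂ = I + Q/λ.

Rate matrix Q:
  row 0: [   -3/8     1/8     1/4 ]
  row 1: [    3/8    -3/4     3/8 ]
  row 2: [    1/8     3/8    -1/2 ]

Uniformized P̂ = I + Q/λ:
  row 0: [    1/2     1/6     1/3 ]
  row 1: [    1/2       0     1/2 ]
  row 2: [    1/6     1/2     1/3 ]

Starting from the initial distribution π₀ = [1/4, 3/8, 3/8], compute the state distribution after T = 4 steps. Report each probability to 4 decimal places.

t=0: π = [0.2500, 0.3750, 0.3750]
t=1: π = [0.3750, 0.2292, 0.3958]
t=2: π = [0.3681, 0.2604, 0.3715]
t=3: π = [0.3762, 0.2471, 0.3767]
t=4: π = [0.3744, 0.2511, 0.3745]

π = [0.3744, 0.2511, 0.3745]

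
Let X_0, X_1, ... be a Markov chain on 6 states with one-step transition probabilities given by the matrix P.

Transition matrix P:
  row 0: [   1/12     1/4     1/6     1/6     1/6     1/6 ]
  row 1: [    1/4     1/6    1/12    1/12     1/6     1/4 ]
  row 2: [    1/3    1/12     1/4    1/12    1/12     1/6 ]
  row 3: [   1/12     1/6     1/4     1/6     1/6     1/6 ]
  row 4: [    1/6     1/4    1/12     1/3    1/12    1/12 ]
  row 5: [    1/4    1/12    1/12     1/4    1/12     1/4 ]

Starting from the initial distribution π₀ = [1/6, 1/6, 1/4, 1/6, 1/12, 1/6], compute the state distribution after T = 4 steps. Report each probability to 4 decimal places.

π = [0.1910, 0.1649, 0.1544, 0.1768, 0.1277, 0.1852]

t=0: π = [0.1667, 0.1667, 0.2500, 0.1667, 0.0833, 0.1667]
t=1: π = [0.2083, 0.1528, 0.1667, 0.1597, 0.1250, 0.1875]
t=2: π = [0.1921, 0.1649, 0.1551, 0.1765, 0.1267, 0.1846]
t=3: π = [0.1909, 0.1649, 0.1546, 0.1765, 0.1278, 0.1852]
t=4: π = [0.1910, 0.1649, 0.1544, 0.1768, 0.1277, 0.1852]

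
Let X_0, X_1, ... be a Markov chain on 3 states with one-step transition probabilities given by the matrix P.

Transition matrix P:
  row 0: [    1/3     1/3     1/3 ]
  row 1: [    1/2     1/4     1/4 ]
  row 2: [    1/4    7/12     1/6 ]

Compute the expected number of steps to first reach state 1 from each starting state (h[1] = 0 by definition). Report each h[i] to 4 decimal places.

First-step conditioning: h[1] = 0; for i ≠ 1, h[i] = 1 + Σ_k P[i][k]·h[k].
  h[0] = 1 + 1/3·h[0] + 1/3·h[2]
  h[2] = 1 + 1/4·h[0] + 1/6·h[2]
Solving the 2×2 linear system over states ≠ 1 gives exactly h = [42/17, 0, 33/17] (h[1] = 0 is the target).

h = [2.4706, 0.0000, 1.9412]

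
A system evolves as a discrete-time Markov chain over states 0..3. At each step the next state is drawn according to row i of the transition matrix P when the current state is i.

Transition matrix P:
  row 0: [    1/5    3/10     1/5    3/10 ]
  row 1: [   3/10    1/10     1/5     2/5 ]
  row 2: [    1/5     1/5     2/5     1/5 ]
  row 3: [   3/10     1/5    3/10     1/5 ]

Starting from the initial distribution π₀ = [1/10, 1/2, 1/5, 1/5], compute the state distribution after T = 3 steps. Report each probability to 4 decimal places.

t=0: π = [0.1000, 0.5000, 0.2000, 0.2000]
t=1: π = [0.2700, 0.1600, 0.2600, 0.3100]
t=2: π = [0.2470, 0.2110, 0.2830, 0.2590]
t=3: π = [0.2470, 0.2036, 0.2825, 0.2669]

π = [0.2470, 0.2036, 0.2825, 0.2669]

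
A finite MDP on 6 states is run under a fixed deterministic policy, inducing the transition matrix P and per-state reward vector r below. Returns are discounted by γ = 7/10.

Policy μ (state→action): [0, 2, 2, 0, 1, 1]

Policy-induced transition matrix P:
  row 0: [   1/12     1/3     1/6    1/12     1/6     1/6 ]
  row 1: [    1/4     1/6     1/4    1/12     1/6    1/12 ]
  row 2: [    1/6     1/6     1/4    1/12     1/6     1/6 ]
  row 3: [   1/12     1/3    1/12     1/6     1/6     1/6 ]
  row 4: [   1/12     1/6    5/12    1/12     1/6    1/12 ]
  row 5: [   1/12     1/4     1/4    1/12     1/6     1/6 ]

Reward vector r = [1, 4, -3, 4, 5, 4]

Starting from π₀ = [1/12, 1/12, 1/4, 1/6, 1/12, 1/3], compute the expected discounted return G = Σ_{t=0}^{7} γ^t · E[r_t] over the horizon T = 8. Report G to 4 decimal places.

t=0: π = [0.0833, 0.0833, 0.2500, 0.1667, 0.0833, 0.3333], E[r] = 2.0833, γ^t·E[r] = 2.083333, running G = 2.083333
t=1: π = [0.1181, 0.2361, 0.2292, 0.0972, 0.1667, 0.1528], E[r] = 2.2083, γ^t·E[r] = 1.545833, running G = 3.629167
t=2: π = [0.1418, 0.2153, 0.2517, 0.0914, 0.1667, 0.1331], E[r] = 1.9792, γ^t·E[r] = 0.969792, running G = 4.598958
t=3: π = [0.1402, 0.2166, 0.2507, 0.0910, 0.1667, 0.1348], E[r] = 1.9910, γ^t·E[r] = 0.682923, running G = 5.281882
t=4: π = [0.1403, 0.2164, 0.2509, 0.0909, 0.1667, 0.1347], E[r] = 1.9891, γ^t·E[r] = 0.477587, running G = 5.759469
t=5: π = [0.1403, 0.2164, 0.2509, 0.0909, 0.1667, 0.1347], E[r] = 1.9892, γ^t·E[r] = 0.334325, running G = 6.093793
t=6: π = [0.1403, 0.2164, 0.2509, 0.0909, 0.1667, 0.1347], E[r] = 1.9892, γ^t·E[r] = 0.234026, running G = 6.327819
t=7: π = [0.1403, 0.2164, 0.2509, 0.0909, 0.1667, 0.1347], E[r] = 1.9892, γ^t·E[r] = 0.163818, running G = 6.491637

G = 6.4916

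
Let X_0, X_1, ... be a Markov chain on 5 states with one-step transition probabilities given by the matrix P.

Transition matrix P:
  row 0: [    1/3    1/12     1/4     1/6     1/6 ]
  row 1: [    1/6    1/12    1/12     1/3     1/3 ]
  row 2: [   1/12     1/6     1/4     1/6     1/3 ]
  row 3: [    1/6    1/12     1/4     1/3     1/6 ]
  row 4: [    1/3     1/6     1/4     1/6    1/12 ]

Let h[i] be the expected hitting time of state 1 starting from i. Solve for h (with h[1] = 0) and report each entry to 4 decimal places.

h = [8.3200, 0.0000, 7.5200, 8.3200, 7.6800]

First-step conditioning: h[1] = 0; for i ≠ 1, h[i] = 1 + Σ_k P[i][k]·h[k].
  h[0] = 1 + 1/3·h[0] + 1/4·h[2] + 1/6·h[3] + 1/6·h[4]
  h[2] = 1 + 1/12·h[0] + 1/4·h[2] + 1/6·h[3] + 1/3·h[4]
  h[3] = 1 + 1/6·h[0] + 1/4·h[2] + 1/3·h[3] + 1/6·h[4]
  h[4] = 1 + 1/3·h[0] + 1/4·h[2] + 1/6·h[3] + 1/12·h[4]
Solving the 4×4 linear system over states ≠ 1 gives exactly h = [208/25, 0, 188/25, 208/25, 192/25] (h[1] = 0 is the target).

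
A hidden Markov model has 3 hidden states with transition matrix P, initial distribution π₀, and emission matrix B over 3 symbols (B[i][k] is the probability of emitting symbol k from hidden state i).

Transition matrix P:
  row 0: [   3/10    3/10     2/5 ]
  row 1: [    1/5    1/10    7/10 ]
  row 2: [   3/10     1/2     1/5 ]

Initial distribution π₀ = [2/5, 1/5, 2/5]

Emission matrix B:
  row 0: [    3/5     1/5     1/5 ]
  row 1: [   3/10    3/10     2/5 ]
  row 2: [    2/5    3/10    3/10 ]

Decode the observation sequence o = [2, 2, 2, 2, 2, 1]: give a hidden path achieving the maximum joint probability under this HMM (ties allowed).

path = [2, 1, 2, 1, 2, 1]

t=0: δ = [8.000e-02, 8.000e-02, 1.200e-01]  (obs o_0=2)
t=1: δ = [7.200e-03, 2.400e-02, 1.680e-02]  ψ = [2, 2, 1]  (obs o_1=2)
t=2: δ = [1.008e-03, 3.360e-03, 5.040e-03]  ψ = [2, 2, 1]  (obs o_2=2)
t=3: δ = [3.024e-04, 1.008e-03, 7.056e-04]  ψ = [2, 2, 1]  (obs o_3=2)
t=4: δ = [4.234e-05, 1.411e-04, 2.117e-04]  ψ = [2, 2, 1]  (obs o_4=2)
t=5: δ = [1.270e-05, 3.175e-05, 2.964e-05]  ψ = [2, 2, 1]  (obs o_5=1)
backtrack: best end state = 1; path = [2, 1, 2, 1, 2, 1]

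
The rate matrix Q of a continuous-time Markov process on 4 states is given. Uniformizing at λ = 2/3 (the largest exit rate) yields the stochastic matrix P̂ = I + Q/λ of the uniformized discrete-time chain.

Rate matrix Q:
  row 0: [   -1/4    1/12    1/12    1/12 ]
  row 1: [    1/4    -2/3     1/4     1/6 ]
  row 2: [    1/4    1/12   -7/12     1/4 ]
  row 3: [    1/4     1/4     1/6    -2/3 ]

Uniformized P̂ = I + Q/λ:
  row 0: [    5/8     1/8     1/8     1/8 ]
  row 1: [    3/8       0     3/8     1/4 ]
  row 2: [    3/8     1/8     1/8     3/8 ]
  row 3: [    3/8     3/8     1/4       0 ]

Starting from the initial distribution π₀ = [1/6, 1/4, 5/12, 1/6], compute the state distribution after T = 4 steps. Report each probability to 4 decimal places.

π = [0.4987, 0.1500, 0.1828, 0.1684]

t=0: π = [0.1667, 0.2500, 0.4167, 0.1667]
t=1: π = [0.4167, 0.1354, 0.2083, 0.2396]
t=2: π = [0.4792, 0.1680, 0.1888, 0.1641]
t=3: π = [0.4948, 0.1450, 0.1875, 0.1727]
t=4: π = [0.4987, 0.1500, 0.1828, 0.1684]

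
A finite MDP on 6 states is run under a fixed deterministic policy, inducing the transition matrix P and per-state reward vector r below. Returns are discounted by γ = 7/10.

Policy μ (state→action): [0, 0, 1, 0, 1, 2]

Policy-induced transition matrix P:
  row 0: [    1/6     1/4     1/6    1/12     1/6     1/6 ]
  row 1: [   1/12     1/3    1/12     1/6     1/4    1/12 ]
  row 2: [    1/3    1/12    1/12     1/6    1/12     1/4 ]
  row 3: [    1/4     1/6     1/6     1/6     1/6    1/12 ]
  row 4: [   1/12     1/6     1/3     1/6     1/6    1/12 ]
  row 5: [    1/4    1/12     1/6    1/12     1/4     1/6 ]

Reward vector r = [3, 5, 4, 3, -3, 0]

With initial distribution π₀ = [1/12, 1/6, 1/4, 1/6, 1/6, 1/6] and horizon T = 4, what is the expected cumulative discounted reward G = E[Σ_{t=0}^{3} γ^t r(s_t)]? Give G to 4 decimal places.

G = 5.1981

t=0: π = [0.0833, 0.1667, 0.2500, 0.1667, 0.1667, 0.1667], E[r] = 2.0833, γ^t·E[r] = 2.083333, running G = 2.083333
t=1: π = [0.2083, 0.1667, 0.1597, 0.1458, 0.1736, 0.1458], E[r] = 2.0139, γ^t·E[r] = 1.409722, running G = 3.493056
t=2: π = [0.1892, 0.1863, 0.1684, 0.1372, 0.1794, 0.1395], E[r] = 2.0463, γ^t·E[r] = 1.002685, running G = 4.495741
t=3: π = [0.1873, 0.1878, 0.1670, 0.1393, 0.1798, 0.1388], E[r] = 2.0476, γ^t·E[r] = 0.702326, running G = 5.198067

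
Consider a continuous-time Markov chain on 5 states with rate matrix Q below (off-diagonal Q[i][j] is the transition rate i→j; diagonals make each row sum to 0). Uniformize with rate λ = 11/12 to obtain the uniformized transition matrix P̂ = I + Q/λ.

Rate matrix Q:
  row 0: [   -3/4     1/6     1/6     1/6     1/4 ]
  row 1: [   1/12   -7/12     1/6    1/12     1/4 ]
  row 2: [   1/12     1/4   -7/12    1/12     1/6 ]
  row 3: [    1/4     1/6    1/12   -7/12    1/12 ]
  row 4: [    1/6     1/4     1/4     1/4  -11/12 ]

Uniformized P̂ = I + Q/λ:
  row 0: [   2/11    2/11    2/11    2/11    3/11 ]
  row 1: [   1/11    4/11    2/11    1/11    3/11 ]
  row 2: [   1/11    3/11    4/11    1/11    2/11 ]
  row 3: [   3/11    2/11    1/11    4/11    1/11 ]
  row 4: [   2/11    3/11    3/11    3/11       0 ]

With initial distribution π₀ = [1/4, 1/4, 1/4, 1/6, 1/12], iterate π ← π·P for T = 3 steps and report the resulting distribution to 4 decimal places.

π = [0.1543, 0.2658, 0.2206, 0.1866, 0.1726]

t=0: π = [0.2500, 0.2500, 0.2500, 0.1667, 0.0833]
t=1: π = [0.1515, 0.2576, 0.2197, 0.1742, 0.1970]
t=2: π = [0.1543, 0.2665, 0.2238, 0.1880, 0.1674]
t=3: π = [0.1543, 0.2658, 0.2206, 0.1866, 0.1726]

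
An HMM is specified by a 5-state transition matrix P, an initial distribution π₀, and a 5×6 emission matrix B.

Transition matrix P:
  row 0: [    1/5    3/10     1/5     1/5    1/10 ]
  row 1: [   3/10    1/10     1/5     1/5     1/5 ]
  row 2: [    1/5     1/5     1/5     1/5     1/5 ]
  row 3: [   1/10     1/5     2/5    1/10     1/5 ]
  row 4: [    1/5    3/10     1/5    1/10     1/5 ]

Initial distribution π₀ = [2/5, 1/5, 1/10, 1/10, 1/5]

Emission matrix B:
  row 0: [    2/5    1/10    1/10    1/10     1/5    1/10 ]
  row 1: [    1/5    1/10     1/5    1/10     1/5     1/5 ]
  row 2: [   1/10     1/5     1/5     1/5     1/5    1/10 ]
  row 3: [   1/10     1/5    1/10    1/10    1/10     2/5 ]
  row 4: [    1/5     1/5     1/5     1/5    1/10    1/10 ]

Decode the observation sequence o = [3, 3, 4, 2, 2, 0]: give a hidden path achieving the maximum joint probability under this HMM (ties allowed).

t=0: δ = [4.000e-02, 2.000e-02, 2.000e-02, 1.000e-02, 4.000e-02]  (obs o_0=3)
t=1: δ = [8.000e-04, 1.200e-03, 1.600e-03, 8.000e-04, 1.600e-03]  ψ = [0, 0, 0, 0, 4]  (obs o_1=3)
t=2: δ = [7.200e-05, 9.600e-05, 6.400e-05, 3.200e-05, 3.200e-05]  ψ = [1, 4, 2, 2, 2]  (obs o_2=4)
t=3: δ = [2.880e-06, 4.320e-06, 3.840e-06, 1.920e-06, 3.840e-06]  ψ = [1, 0, 1, 1, 1]  (obs o_3=2)
t=4: δ = [1.296e-07, 2.304e-07, 1.728e-07, 8.640e-08, 1.728e-07]  ψ = [1, 4, 1, 1, 1]  (obs o_4=2)
t=5: δ = [2.765e-08, 1.037e-08, 4.608e-09, 4.608e-09, 9.216e-09]  ψ = [1, 4, 1, 1, 1]  (obs o_5=0)
backtrack: best end state = 0; path = [4, 4, 1, 4, 1, 0]

path = [4, 4, 1, 4, 1, 0]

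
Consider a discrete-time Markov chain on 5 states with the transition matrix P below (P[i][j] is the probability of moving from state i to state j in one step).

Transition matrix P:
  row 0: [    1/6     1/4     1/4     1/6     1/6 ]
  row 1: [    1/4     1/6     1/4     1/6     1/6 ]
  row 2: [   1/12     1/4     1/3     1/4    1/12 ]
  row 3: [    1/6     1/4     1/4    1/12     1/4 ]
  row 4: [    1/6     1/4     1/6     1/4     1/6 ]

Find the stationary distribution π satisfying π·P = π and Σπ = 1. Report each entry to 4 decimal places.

Balance equations π_j = Σ_i π_i·P[i][j]:
  π_0 = 1/6·π_0 + 1/4·π_1 + 1/12·π_2 + 1/6·π_3 + 1/6·π_4
  π_1 = 1/4·π_0 + 1/6·π_1 + 1/4·π_2 + 1/4·π_3 + 1/4·π_4
  π_2 = 1/4·π_0 + 1/4·π_1 + 1/3·π_2 + 1/4·π_3 + 1/6·π_4
  π_3 = 1/6·π_0 + 1/6·π_1 + 1/4·π_2 + 1/12·π_3 + 1/4·π_4
  normalize: π_0 + π_1 + π_2 + π_3 + π_4 = 1
Solving the linear system gives exactly π = [3618/22009, 3/13, 437/1693, 315/1693, 272/1693].

π = [0.1644, 0.2308, 0.2581, 0.1861, 0.1607]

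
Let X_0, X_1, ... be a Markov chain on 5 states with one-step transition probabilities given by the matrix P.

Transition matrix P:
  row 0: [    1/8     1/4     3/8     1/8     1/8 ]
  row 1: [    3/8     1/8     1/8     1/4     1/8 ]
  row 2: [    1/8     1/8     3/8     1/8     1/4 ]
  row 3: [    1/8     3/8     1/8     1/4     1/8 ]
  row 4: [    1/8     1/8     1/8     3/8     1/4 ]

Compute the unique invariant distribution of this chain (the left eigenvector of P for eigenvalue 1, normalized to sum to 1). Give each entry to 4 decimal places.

Balance equations π_j = Σ_i π_i·P[i][j]:
  π_0 = 1/8·π_0 + 3/8·π_1 + 1/8·π_2 + 1/8·π_3 + 1/8·π_4
  π_1 = 1/4·π_0 + 1/8·π_1 + 1/8·π_2 + 3/8·π_3 + 1/8·π_4
  π_2 = 3/8·π_0 + 1/8·π_1 + 3/8·π_2 + 1/8·π_3 + 1/8·π_4
  π_3 = 1/8·π_0 + 1/4·π_1 + 1/8·π_2 + 1/4·π_3 + 3/8·π_4
  normalize: π_0 + π_1 + π_2 + π_3 + π_4 = 1
Solving the linear system gives exactly π = [154/877, 355/1754, 395/1754, 389/1754, 307/1754].

π = [0.1756, 0.2024, 0.2252, 0.2218, 0.1750]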